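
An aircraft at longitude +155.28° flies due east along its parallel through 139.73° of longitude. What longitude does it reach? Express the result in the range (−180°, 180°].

Start at +155.28°; shift +139.73° → +295.01°.
+295.01° lies outside (−180°, 180°]; subtract 360° → -64.99°.

-64.99°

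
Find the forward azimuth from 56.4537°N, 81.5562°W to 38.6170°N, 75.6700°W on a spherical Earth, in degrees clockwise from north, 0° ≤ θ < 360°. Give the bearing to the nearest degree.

165°

Δλ = -75.6700 − -81.5562 = 5.8862°.
θ = atan2( sin Δλ · cos φ₂ , cos φ₁ · sin φ₂ − sin φ₁ · cos φ₂ · cos Δλ )
  = atan2(0.08013, -0.30287) = 165.181° → normalised to [0°, 360°): 165.181°.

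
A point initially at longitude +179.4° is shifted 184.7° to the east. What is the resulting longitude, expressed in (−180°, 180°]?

+4.1°

Start at +179.4°; shift +184.7° → +364.1°.
+364.1° lies outside (−180°, 180°]; subtract 360° → +4.1°.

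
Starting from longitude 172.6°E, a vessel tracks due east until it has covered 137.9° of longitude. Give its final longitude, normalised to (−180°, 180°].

Start at +172.6°; shift +137.9° → +310.5°.
+310.5° lies outside (−180°, 180°]; subtract 360° → -49.5°.

49.5°W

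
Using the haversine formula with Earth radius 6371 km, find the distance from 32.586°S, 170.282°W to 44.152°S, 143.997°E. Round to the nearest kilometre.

4129 km

Δλ = 143.997 − -170.282 = 314.279°; wrapped into (−180°, 180°]: -45.721°.
Δφ = -44.152 − -32.586 = -11.566°.
a = sin²(Δφ/2) + cos φ₁ · cos φ₂ · sin²(Δλ/2) = 0.101394.
c = 2·atan2(√a, √(1−a)) = 0.64813 rad → d = 6371·c ≈ 4129.25 km.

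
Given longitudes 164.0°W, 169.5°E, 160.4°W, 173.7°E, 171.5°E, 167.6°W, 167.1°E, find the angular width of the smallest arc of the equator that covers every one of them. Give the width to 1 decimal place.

Sort the longitudes: -167.6°, -164.0°, -160.4°, +167.1°, +169.5°, +171.5°, +173.7°.
Eastward gaps between consecutive values (wrapping around): 3.6°, 3.6°, 327.5°, 2.4°, 2.0°, 2.2°, 18.7°.
Largest gap = 327.5° ⇒ minimal covering band is its complement: 360° − 327.5° = 32.5°.
Band runs from +167.1° eastward to -160.4°, crossing the antimeridian.

32.5°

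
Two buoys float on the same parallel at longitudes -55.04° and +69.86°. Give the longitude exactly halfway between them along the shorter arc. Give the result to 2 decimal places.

Signed shortest Δλ from -55.04° to +69.86° is +124.90°.
Midpoint longitude = -55.04° + (+124.90°)/2 = -55.04° + 62.45° = +7.41°.

+7.41°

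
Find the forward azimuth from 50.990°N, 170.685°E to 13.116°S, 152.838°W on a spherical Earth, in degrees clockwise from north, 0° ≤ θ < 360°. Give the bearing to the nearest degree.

Δλ = -152.838 − 170.685 = -323.523°; wrapped into (−180°, 180°]: 36.477°.
θ = atan2( sin Δλ · cos φ₂ , cos φ₁ · sin φ₂ − sin φ₁ · cos φ₂ · cos Δλ )
  = atan2(0.57899, -0.75135) = 142.382° → normalised to [0°, 360°): 142.382°.

142°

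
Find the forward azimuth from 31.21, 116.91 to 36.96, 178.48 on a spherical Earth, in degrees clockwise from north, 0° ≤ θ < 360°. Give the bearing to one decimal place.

65.7°

Δλ = 178.48 − 116.91 = 61.57°.
θ = atan2( sin Δλ · cos φ₂ , cos φ₁ · sin φ₂ − sin φ₁ · cos φ₂ · cos Δλ )
  = atan2(0.70269, 0.31712) = 65.711° → normalised to [0°, 360°): 65.711°.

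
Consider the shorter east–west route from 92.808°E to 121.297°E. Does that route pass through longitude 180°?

No

Signed shortest Δλ = ((121.297 − 92.808 + 180) mod 360) − 180 = 28.489°.
Going east by 28.489° from +92.808° reaches +121.297° without touching 180°.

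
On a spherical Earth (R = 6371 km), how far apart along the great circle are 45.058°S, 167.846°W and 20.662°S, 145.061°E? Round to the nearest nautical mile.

2737 nmi

Δλ = 145.061 − -167.846 = 312.907°; wrapped into (−180°, 180°]: -47.093°.
Δφ = -20.662 − -45.058 = 24.396°.
a = sin²(Δφ/2) + cos φ₁ · cos φ₂ · sin²(Δλ/2) = 0.150129.
c = 2·atan2(√a, √(1−a)) = 0.79576 rad → d = 6371·c ≈ 5069.78 km ≈ 2737.46 nmi.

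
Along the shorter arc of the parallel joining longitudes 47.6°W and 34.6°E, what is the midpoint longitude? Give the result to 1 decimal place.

6.5°W

Signed shortest Δλ from -47.6° to +34.6° is +82.2°.
Midpoint longitude = -47.6° + (+82.2°)/2 = -47.6° + 41.1° = -6.5°.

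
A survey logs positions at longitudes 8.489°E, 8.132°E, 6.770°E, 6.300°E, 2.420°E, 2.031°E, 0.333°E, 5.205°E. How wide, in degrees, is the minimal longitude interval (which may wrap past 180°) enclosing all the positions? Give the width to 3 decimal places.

Sort the longitudes: +0.333°, +2.031°, +2.420°, +5.205°, +6.300°, +6.770°, +8.132°, +8.489°.
Eastward gaps between consecutive values (wrapping around): 1.698°, 0.389°, 2.785°, 1.095°, 0.470°, 1.362°, 0.357°, 351.844°.
Largest gap = 351.844° ⇒ minimal covering band is its complement: 360° − 351.844° = 8.156°.
Band runs from +0.333° eastward to +8.489°.

8.156°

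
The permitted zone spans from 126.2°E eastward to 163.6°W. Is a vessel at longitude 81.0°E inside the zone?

Band width going east from +126.2° to -163.6°: ((-163.6 − 126.2) mod 360) = 70.2°.
Offset of +81.0° east of the west edge: ((81.0 − 126.2) mod 360) = 314.8°.
314.8° > 70.2° ⇒ outside.

No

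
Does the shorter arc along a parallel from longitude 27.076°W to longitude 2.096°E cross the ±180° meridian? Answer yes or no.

No

Signed shortest Δλ = ((2.096 − -27.076 + 180) mod 360) − 180 = 29.172°.
Going east by 29.172° from -27.076° reaches +2.096° without touching 180°.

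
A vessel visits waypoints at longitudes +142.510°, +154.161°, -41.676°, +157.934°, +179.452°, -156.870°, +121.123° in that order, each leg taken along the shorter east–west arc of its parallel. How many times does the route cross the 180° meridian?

Leg 1: +142.510° → +154.161°, shortest Δλ = 11.651° (east) — does not cross 180°.
Leg 2: +154.161° → -41.676°, shortest Δλ = 164.163° (east) — crosses 180°.
Leg 3: -41.676° → +157.934°, shortest Δλ = -160.39° (west) — crosses 180°.
Leg 4: +157.934° → +179.452°, shortest Δλ = 21.518° (east) — does not cross 180°.
Leg 5: +179.452° → -156.870°, shortest Δλ = 23.678° (east) — crosses 180°.
Leg 6: -156.870° → +121.123°, shortest Δλ = -82.007° (west) — crosses 180°.
Total crossings: 4.

4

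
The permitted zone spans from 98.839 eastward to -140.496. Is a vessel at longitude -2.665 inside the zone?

No

Band width going east from +98.839° to -140.496°: ((-140.496 − 98.839) mod 360) = 120.665°.
Offset of -2.665° east of the west edge: ((-2.665 − 98.839) mod 360) = 258.496°.
258.496° > 120.665° ⇒ outside.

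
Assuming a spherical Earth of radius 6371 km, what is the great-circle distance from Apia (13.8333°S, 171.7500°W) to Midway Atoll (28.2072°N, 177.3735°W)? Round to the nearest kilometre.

4714 km

Δλ = -177.3735 − -171.7500 = -5.6235°.
Δφ = 28.2072 − -13.8333 = 42.0405°.
a = sin²(Δφ/2) + cos φ₁ · cos φ₂ · sin²(Δλ/2) = 0.130723.
c = 2·atan2(√a, √(1−a)) = 0.73987 rad → d = 6371·c ≈ 4713.74 km.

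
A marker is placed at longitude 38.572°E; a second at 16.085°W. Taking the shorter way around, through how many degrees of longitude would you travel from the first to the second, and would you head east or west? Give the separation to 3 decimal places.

Raw difference: -16.085 − 38.572 = -54.657°.
Normalise into (−180°, 180°]: -54.657° stays -54.657°.
Negative ⇒ the second point lies to the west; separation 54.657°.

54.657° west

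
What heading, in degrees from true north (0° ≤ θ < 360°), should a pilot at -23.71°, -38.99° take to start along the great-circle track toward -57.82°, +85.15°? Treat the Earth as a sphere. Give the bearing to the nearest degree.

154°

Δλ = 85.15 − -38.99 = 124.14°.
θ = atan2( sin Δλ · cos φ₂ , cos φ₁ · sin φ₂ − sin φ₁ · cos φ₂ · cos Δλ )
  = atan2(0.44080, -0.89513) = 153.782° → normalised to [0°, 360°): 153.782°.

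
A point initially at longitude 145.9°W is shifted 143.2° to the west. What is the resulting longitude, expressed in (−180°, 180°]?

70.9°E

Start at -145.9°; shift −143.2° → -289.1°.
-289.1° lies outside (−180°, 180°]; add 360° → +70.9°.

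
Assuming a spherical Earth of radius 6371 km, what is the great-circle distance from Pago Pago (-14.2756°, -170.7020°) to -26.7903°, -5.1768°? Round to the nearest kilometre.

15188 km

Δλ = -5.1768 − -170.7020 = 165.5252°.
Δφ = -26.7903 − -14.2756 = -12.5147°.
a = sin²(Δφ/2) + cos φ₁ · cos φ₂ · sin²(Δλ/2) = 0.863247.
c = 2·atan2(√a, √(1−a)) = 2.38400 rad → d = 6371·c ≈ 15188.48 km.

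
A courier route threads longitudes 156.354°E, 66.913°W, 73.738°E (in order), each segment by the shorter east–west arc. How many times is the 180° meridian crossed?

1

Leg 1: +156.354° → -66.913°, shortest Δλ = 136.733° (east) — crosses 180°.
Leg 2: -66.913° → +73.738°, shortest Δλ = 140.651° (east) — does not cross 180°.
Total crossings: 1.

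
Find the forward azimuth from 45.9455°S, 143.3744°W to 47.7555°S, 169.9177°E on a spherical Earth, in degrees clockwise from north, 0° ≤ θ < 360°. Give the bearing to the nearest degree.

Δλ = 169.9177 − -143.3744 = 313.2921°; wrapped into (−180°, 180°]: -46.7079°.
θ = atan2( sin Δλ · cos φ₂ , cos φ₁ · sin φ₂ − sin φ₁ · cos φ₂ · cos Δλ )
  = atan2(-0.48934, -0.18344) = -110.549° → normalised to [0°, 360°): 249.451°.

249°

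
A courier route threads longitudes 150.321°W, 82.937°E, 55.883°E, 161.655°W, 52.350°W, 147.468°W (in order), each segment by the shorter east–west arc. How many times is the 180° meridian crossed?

Leg 1: -150.321° → +82.937°, shortest Δλ = -126.742° (west) — crosses 180°.
Leg 2: +82.937° → +55.883°, shortest Δλ = -27.054° (west) — does not cross 180°.
Leg 3: +55.883° → -161.655°, shortest Δλ = 142.462° (east) — crosses 180°.
Leg 4: -161.655° → -52.350°, shortest Δλ = 109.305° (east) — does not cross 180°.
Leg 5: -52.350° → -147.468°, shortest Δλ = -95.118° (west) — does not cross 180°.
Total crossings: 2.

2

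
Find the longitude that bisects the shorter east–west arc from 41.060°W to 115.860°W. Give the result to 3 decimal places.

78.460°W

Signed shortest Δλ from -41.060° to -115.860° is -74.800°.
Midpoint longitude = -41.060° + (-74.800°)/2 = -41.060° − 37.400° = -78.460°.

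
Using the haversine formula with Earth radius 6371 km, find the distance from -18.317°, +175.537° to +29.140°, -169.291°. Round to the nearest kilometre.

Δλ = -169.291 − 175.537 = -344.828°; wrapped into (−180°, 180°]: 15.172°.
Δφ = 29.140 − -18.317 = 47.457°.
a = sin²(Δφ/2) + cos φ₁ · cos φ₂ · sin²(Δλ/2) = 0.176379.
c = 2·atan2(√a, √(1−a)) = 0.86684 rad → d = 6371·c ≈ 5522.61 km.

5523 km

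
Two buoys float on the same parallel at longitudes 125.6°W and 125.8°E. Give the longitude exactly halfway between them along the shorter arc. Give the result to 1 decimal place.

Signed shortest Δλ from -125.6° to +125.8° is -108.6°.
Midpoint longitude = -125.6° + (-108.6°)/2 = -125.6° − 54.3° = -179.9°.
(The naïve average (-125.6 + +125.8)/2 = 0.1° is on the wrong side of the globe.)

179.9°W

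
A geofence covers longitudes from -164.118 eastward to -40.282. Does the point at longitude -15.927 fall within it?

Band width going east from -164.118° to -40.282°: ((-40.282 − -164.118) mod 360) = 123.836°.
Offset of -15.927° east of the west edge: ((-15.927 − -164.118) mod 360) = 148.191°.
148.191° > 123.836° ⇒ outside.

No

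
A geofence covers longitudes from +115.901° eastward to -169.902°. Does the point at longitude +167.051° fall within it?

Band width going east from +115.901° to -169.902°: ((-169.902 − 115.901) mod 360) = 74.197°.
Offset of +167.051° east of the west edge: ((167.051 − 115.901) mod 360) = 51.150°.
51.150° ≤ 74.197° ⇒ inside.

Yes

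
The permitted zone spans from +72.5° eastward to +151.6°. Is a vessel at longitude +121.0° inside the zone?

Band width going east from +72.5° to +151.6°: ((151.6 − 72.5) mod 360) = 79.1°.
Offset of +121.0° east of the west edge: ((121.0 − 72.5) mod 360) = 48.5°.
48.5° ≤ 79.1° ⇒ inside.

Yes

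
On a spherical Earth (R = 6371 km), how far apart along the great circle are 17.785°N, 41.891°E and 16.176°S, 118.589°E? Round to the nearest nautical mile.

Δλ = 118.589 − 41.891 = 76.698°.
Δφ = -16.176 − 17.785 = -33.961°.
a = sin²(Δφ/2) + cos φ₁ · cos φ₂ · sin²(Δλ/2) = 0.437340.
c = 2·atan2(√a, √(1−a)) = 1.44515 rad → d = 6371·c ≈ 9207.02 km ≈ 4971.39 nmi.

4971 nmi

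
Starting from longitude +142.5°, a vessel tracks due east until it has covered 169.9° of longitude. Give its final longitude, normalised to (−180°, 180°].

-47.6°

Start at +142.5°; shift +169.9° → +312.4°.
+312.4° lies outside (−180°, 180°]; subtract 360° → -47.6°.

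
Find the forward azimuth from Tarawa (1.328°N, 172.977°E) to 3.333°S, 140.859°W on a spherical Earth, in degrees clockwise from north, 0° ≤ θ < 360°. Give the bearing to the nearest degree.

Δλ = -140.859 − 172.977 = -313.836°; wrapped into (−180°, 180°]: 46.164°.
θ = atan2( sin Δλ · cos φ₂ , cos φ₁ · sin φ₂ − sin φ₁ · cos φ₂ · cos Δλ )
  = atan2(0.72011, -0.07415) = 95.879° → normalised to [0°, 360°): 95.879°.

96°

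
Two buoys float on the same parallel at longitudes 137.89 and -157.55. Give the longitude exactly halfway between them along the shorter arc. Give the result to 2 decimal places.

Signed shortest Δλ from +137.89° to -157.55° is +64.56°.
Midpoint longitude = +137.89° + (+64.56°)/2 = +137.89° + 32.28° = +170.17°.
(The naïve average (+137.89 + -157.55)/2 = -9.83° is on the wrong side of the globe.)

+170.17°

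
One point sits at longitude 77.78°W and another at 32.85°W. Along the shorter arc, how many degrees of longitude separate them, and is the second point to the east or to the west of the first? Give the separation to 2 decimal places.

44.93° east

Raw difference: -32.85 − -77.78 = 44.93°.
Normalise into (−180°, 180°]: 44.93° stays 44.93°.
Positive ⇒ the second point lies to the east; separation 44.93°.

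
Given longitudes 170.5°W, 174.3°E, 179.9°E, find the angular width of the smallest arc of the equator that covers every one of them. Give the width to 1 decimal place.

15.2°

Sort the longitudes: -170.5°, +174.3°, +179.9°.
Eastward gaps between consecutive values (wrapping around): 344.8°, 5.6°, 9.6°.
Largest gap = 344.8° ⇒ minimal covering band is its complement: 360° − 344.8° = 15.2°.
Band runs from +174.3° eastward to -170.5°, crossing the antimeridian.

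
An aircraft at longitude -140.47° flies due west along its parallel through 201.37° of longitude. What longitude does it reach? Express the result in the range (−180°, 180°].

+18.16°

Start at -140.47°; shift −201.37° → -341.84°.
-341.84° lies outside (−180°, 180°]; add 360° → +18.16°.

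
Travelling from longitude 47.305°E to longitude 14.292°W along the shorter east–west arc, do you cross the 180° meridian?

Signed shortest Δλ = ((-14.292 − 47.305 + 180) mod 360) − 180 = -61.597°.
Going west by 61.597° from +47.305° reaches -14.292° without touching 180°.

No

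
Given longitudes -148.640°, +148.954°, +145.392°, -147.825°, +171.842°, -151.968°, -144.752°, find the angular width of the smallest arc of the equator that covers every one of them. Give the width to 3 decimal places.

Sort the longitudes: -151.968°, -148.640°, -147.825°, -144.752°, +145.392°, +148.954°, +171.842°.
Eastward gaps between consecutive values (wrapping around): 3.328°, 0.815°, 3.073°, 290.144°, 3.562°, 22.888°, 36.190°.
Largest gap = 290.144° ⇒ minimal covering band is its complement: 360° − 290.144° = 69.856°.
Band runs from +145.392° eastward to -144.752°, crossing the antimeridian.

69.856°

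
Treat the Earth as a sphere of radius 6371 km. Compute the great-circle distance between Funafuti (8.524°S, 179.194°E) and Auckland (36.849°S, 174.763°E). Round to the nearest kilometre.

3181 km

Δλ = 174.763 − 179.194 = -4.431°.
Δφ = -36.849 − -8.524 = -28.325°.
a = sin²(Δφ/2) + cos φ₁ · cos φ₂ · sin²(Δλ/2) = 0.061047.
c = 2·atan2(√a, √(1−a)) = 0.49933 rad → d = 6371·c ≈ 3181.21 km.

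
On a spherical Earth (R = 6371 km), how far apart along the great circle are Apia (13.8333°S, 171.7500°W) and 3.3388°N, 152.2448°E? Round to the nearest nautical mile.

2379 nmi

Δλ = 152.2448 − -171.7500 = 323.9948°; wrapped into (−180°, 180°]: -36.0052°.
Δφ = 3.3388 − -13.8333 = 17.1721°.
a = sin²(Δφ/2) + cos φ₁ · cos φ₂ · sin²(Δλ/2) = 0.114879.
c = 2·atan2(√a, √(1−a)) = 0.69158 rad → d = 6371·c ≈ 4406.03 km ≈ 2379.07 nmi.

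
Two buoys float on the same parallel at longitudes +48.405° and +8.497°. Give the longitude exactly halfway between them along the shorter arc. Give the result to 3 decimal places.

Signed shortest Δλ from +48.405° to +8.497° is -39.908°.
Midpoint longitude = +48.405° + (-39.908°)/2 = +48.405° − 19.954° = +28.451°.

+28.451°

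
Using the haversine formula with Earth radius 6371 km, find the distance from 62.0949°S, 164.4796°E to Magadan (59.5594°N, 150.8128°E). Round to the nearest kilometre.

13578 km

Δλ = 150.8128 − 164.4796 = -13.6668°.
Δφ = 59.5594 − -62.0949 = 121.6543°.
a = sin²(Δφ/2) + cos φ₁ · cos φ₂ · sin²(Δλ/2) = 0.765753.
c = 2·atan2(√a, √(1−a)) = 2.13117 rad → d = 6371·c ≈ 13577.71 km.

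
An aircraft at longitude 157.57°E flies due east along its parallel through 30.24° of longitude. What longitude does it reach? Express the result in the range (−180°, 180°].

172.19°W

Start at +157.57°; shift +30.24° → +187.81°.
+187.81° lies outside (−180°, 180°]; subtract 360° → -172.19°.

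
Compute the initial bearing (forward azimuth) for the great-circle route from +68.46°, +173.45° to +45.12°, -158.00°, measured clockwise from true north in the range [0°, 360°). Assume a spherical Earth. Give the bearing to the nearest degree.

133°

Δλ = -158.00 − 173.45 = -331.45°; wrapped into (−180°, 180°]: 28.55°.
θ = atan2( sin Δλ · cos φ₂ , cos φ₁ · sin φ₂ − sin φ₁ · cos φ₂ · cos Δλ )
  = atan2(0.33724, -0.31638) = 133.172° → normalised to [0°, 360°): 133.172°.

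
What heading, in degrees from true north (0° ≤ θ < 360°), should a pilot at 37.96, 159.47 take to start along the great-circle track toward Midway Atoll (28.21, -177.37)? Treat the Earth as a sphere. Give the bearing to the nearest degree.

Δλ = -177.37 − 159.47 = -336.84°; wrapped into (−180°, 180°]: 23.16°.
θ = atan2( sin Δλ · cos φ₂ , cos φ₁ · sin φ₂ − sin φ₁ · cos φ₂ · cos Δλ )
  = atan2(0.34658, -0.12567) = 109.930° → normalised to [0°, 360°): 109.930°.

110°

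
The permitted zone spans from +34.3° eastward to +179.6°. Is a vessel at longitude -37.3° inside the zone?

No

Band width going east from +34.3° to +179.6°: ((179.6 − 34.3) mod 360) = 145.3°.
Offset of -37.3° east of the west edge: ((-37.3 − 34.3) mod 360) = 288.4°.
288.4° > 145.3° ⇒ outside.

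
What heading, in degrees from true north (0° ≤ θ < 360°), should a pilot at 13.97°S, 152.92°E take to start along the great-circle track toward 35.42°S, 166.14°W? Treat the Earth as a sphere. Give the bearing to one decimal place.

Δλ = -166.14 − 152.92 = -319.06°; wrapped into (−180°, 180°]: 40.94°.
θ = atan2( sin Δλ · cos φ₂ , cos φ₁ · sin φ₂ − sin φ₁ · cos φ₂ · cos Δλ )
  = atan2(0.53399, -0.41381) = 127.773° → normalised to [0°, 360°): 127.773°.

127.8°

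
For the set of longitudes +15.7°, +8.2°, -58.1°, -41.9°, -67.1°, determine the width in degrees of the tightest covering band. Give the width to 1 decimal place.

82.8°

Sort the longitudes: -67.1°, -58.1°, -41.9°, +8.2°, +15.7°.
Eastward gaps between consecutive values (wrapping around): 9.0°, 16.2°, 50.1°, 7.5°, 277.2°.
Largest gap = 277.2° ⇒ minimal covering band is its complement: 360° − 277.2° = 82.8°.
Band runs from -67.1° eastward to +15.7°.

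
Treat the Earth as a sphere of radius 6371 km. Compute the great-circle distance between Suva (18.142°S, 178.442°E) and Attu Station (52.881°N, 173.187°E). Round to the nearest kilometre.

7914 km

Δλ = 173.187 − 178.442 = -5.255°.
Δφ = 52.881 − -18.142 = 71.023°.
a = sin²(Δφ/2) + cos φ₁ · cos φ₂ · sin²(Δλ/2) = 0.338611.
c = 2·atan2(√a, √(1−a)) = 1.24213 rad → d = 6371·c ≈ 7913.63 km.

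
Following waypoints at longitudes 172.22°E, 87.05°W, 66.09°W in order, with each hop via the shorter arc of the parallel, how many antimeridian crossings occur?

Leg 1: +172.22° → -87.05°, shortest Δλ = 100.73° (east) — crosses 180°.
Leg 2: -87.05° → -66.09°, shortest Δλ = 20.96° (east) — does not cross 180°.
Total crossings: 1.

1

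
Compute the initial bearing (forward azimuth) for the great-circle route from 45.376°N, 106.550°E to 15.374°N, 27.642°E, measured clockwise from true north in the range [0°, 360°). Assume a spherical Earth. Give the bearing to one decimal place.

273.3°

Δλ = 27.642 − 106.550 = -78.908°.
θ = atan2( sin Δλ · cos φ₂ , cos φ₁ · sin φ₂ − sin φ₁ · cos φ₂ · cos Δλ )
  = atan2(-0.94620, 0.05421) = -86.721° → normalised to [0°, 360°): 273.279°.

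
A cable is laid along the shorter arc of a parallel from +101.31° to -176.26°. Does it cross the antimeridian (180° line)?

Yes

Naïve |-176.26 − 101.31| = 277.57° > 180°, so the shorter arc goes the other way round — across 180°.
Signed shortest Δλ = ((-176.26 − 101.31 + 180) mod 360) − 180 = 82.43°.
Going east by 82.43° from +101.31° passes through 180° before reaching -176.26°.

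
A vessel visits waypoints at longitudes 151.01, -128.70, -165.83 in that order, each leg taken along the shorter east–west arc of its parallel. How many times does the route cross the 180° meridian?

Leg 1: +151.01° → -128.70°, shortest Δλ = 80.29° (east) — crosses 180°.
Leg 2: -128.70° → -165.83°, shortest Δλ = -37.13° (west) — does not cross 180°.
Total crossings: 1.

1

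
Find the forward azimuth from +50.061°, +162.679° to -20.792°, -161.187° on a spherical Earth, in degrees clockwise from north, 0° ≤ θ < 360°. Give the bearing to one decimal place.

Δλ = -161.187 − 162.679 = -323.866°; wrapped into (−180°, 180°]: 36.134°.
θ = atan2( sin Δλ · cos φ₂ , cos φ₁ · sin φ₂ − sin φ₁ · cos φ₂ · cos Δλ )
  = atan2(0.55127, -0.80680) = 145.656° → normalised to [0°, 360°): 145.656°.

145.7°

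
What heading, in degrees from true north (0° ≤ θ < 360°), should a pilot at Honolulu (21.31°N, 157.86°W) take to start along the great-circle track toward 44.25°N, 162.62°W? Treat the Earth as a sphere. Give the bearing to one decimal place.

Δλ = -162.62 − -157.86 = -4.76°.
θ = atan2( sin Δλ · cos φ₂ , cos φ₁ · sin φ₂ − sin φ₁ · cos φ₂ · cos Δλ )
  = atan2(-0.05944, 0.39066) = -8.651° → normalised to [0°, 360°): 351.349°.

351.3°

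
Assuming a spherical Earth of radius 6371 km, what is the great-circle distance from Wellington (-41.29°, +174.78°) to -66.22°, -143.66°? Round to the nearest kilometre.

Δλ = -143.66 − 174.78 = -318.44°; wrapped into (−180°, 180°]: 41.56°.
Δφ = -66.22 − -41.29 = -24.93°.
a = sin²(Δφ/2) + cos φ₁ · cos φ₂ · sin²(Δλ/2) = 0.084724.
c = 2·atan2(√a, √(1−a)) = 0.59070 rad → d = 6371·c ≈ 3763.33 km.

3763 km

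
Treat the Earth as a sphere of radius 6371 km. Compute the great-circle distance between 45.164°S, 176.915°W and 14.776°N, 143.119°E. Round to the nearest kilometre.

7786 km

Δλ = 143.119 − -176.915 = 320.034°; wrapped into (−180°, 180°]: -39.966°.
Δφ = 14.776 − -45.164 = 59.940°.
a = sin²(Δφ/2) + cos φ₁ · cos φ₂ · sin²(Δλ/2) = 0.329168.
c = 2·atan2(√a, √(1−a)) = 1.22211 rad → d = 6371·c ≈ 7786.06 km.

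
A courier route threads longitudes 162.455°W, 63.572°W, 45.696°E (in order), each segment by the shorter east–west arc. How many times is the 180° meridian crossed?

0

Leg 1: -162.455° → -63.572°, shortest Δλ = 98.883° (east) — does not cross 180°.
Leg 2: -63.572° → +45.696°, shortest Δλ = 109.268° (east) — does not cross 180°.
Total crossings: 0.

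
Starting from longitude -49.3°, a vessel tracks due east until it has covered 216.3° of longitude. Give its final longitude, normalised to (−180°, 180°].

+167.0°

Start at -49.3°; shift +216.3° → +167.0°.
+167.0° already lies in (−180°, 180°].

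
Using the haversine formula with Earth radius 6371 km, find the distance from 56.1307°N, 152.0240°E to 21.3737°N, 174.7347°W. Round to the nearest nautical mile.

Δλ = -174.7347 − 152.0240 = -326.7587°; wrapped into (−180°, 180°]: 33.2413°.
Δφ = 21.3737 − 56.1307 = -34.7570°.
a = sin²(Δφ/2) + cos φ₁ · cos φ₂ · sin²(Δλ/2) = 0.131671.
c = 2·atan2(√a, √(1−a)) = 0.74268 rad → d = 6371·c ≈ 4731.62 km ≈ 2554.87 nmi.

2555 nmi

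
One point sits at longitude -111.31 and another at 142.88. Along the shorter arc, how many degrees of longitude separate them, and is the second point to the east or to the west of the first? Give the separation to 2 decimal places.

Raw difference: 142.88 − -111.31 = 254.19°.
Normalise into (−180°, 180°]: 254.19° − 360° = -105.81°.
Negative ⇒ the second point lies to the west; separation 105.81°.

105.81° west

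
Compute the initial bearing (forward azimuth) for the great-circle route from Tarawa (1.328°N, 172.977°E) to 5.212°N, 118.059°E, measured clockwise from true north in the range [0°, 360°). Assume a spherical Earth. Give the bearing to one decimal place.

275.4°

Δλ = 118.059 − 172.977 = -54.918°.
θ = atan2( sin Δλ · cos φ₂ , cos φ₁ · sin φ₂ − sin φ₁ · cos φ₂ · cos Δλ )
  = atan2(-0.81495, 0.07755) = -84.564° → normalised to [0°, 360°): 275.436°.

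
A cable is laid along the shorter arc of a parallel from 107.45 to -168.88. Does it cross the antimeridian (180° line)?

Naïve |-168.88 − 107.45| = 276.33° > 180°, so the shorter arc goes the other way round — across 180°.
Signed shortest Δλ = ((-168.88 − 107.45 + 180) mod 360) − 180 = 83.67°.
Going east by 83.67° from +107.45° passes through 180° before reaching -168.88°.

Yes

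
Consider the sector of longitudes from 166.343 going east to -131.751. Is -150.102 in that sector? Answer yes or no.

Yes

Band width going east from +166.343° to -131.751°: ((-131.751 − 166.343) mod 360) = 61.906°.
Offset of -150.102° east of the west edge: ((-150.102 − 166.343) mod 360) = 43.555°.
43.555° ≤ 61.906° ⇒ inside.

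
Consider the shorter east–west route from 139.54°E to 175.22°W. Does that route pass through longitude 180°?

Naïve |-175.22 − 139.54| = 314.76° > 180°, so the shorter arc goes the other way round — across 180°.
Signed shortest Δλ = ((-175.22 − 139.54 + 180) mod 360) − 180 = 45.24°.
Going east by 45.24° from +139.54° passes through 180° before reaching -175.22°.

Yes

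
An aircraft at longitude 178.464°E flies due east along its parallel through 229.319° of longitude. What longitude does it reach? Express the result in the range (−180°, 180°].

47.783°E

Start at +178.464°; shift +229.319° → +407.783°.
+407.783° lies outside (−180°, 180°]; subtract 360° → +47.783°.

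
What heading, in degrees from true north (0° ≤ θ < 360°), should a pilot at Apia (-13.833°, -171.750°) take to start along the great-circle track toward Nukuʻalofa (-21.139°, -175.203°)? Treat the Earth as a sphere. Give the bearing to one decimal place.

203.8°

Δλ = -175.203 − -171.750 = -3.453°.
θ = atan2( sin Δλ · cos φ₂ , cos φ₁ · sin φ₂ − sin φ₁ · cos φ₂ · cos Δλ )
  = atan2(-0.05618, -0.12757) = -156.234° → normalised to [0°, 360°): 203.766°.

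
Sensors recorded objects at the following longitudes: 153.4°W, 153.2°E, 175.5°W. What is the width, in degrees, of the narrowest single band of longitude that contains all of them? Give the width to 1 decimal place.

53.4°

Sort the longitudes: -175.5°, -153.4°, +153.2°.
Eastward gaps between consecutive values (wrapping around): 22.1°, 306.6°, 31.3°.
Largest gap = 306.6° ⇒ minimal covering band is its complement: 360° − 306.6° = 53.4°.
Band runs from +153.2° eastward to -153.4°, crossing the antimeridian.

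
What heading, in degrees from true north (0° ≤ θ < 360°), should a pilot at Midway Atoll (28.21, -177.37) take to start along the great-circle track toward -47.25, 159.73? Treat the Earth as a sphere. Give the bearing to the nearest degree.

Δλ = 159.73 − -177.37 = 337.10°; wrapped into (−180°, 180°]: -22.90°.
θ = atan2( sin Δλ · cos φ₂ , cos φ₁ · sin φ₂ − sin φ₁ · cos φ₂ · cos Δλ )
  = atan2(-0.26414, -0.94268) = -164.347° → normalised to [0°, 360°): 195.653°.

196°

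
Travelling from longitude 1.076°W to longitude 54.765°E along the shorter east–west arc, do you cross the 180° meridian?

No

Signed shortest Δλ = ((54.765 − -1.076 + 180) mod 360) − 180 = 55.841°.
Going east by 55.841° from -1.076° reaches +54.765° without touching 180°.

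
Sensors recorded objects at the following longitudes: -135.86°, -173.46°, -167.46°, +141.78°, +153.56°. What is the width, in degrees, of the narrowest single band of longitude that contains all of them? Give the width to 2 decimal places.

82.36°

Sort the longitudes: -173.46°, -167.46°, -135.86°, +141.78°, +153.56°.
Eastward gaps between consecutive values (wrapping around): 6.00°, 31.60°, 277.64°, 11.78°, 32.98°.
Largest gap = 277.64° ⇒ minimal covering band is its complement: 360° − 277.64° = 82.36°.
Band runs from +141.78° eastward to -135.86°, crossing the antimeridian.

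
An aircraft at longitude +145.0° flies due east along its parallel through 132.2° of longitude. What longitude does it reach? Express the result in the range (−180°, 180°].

-82.8°

Start at +145.0°; shift +132.2° → +277.2°.
+277.2° lies outside (−180°, 180°]; subtract 360° → -82.8°.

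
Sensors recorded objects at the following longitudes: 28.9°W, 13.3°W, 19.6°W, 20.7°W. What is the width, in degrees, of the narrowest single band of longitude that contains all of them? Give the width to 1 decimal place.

15.6°

Sort the longitudes: -28.9°, -20.7°, -19.6°, -13.3°.
Eastward gaps between consecutive values (wrapping around): 8.2°, 1.1°, 6.3°, 344.4°.
Largest gap = 344.4° ⇒ minimal covering band is its complement: 360° − 344.4° = 15.6°.
Band runs from -28.9° eastward to -13.3°.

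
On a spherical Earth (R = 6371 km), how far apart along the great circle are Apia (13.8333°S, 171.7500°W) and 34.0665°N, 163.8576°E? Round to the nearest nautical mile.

3196 nmi

Δλ = 163.8576 − -171.7500 = 335.6076°; wrapped into (−180°, 180°]: -24.3924°.
Δφ = 34.0665 − -13.8333 = 47.8998°.
a = sin²(Δφ/2) + cos φ₁ · cos φ₂ · sin²(Δλ/2) = 0.200685.
c = 2·atan2(√a, √(1−a)) = 0.92901 rad → d = 6371·c ≈ 5918.70 km ≈ 3195.84 nmi.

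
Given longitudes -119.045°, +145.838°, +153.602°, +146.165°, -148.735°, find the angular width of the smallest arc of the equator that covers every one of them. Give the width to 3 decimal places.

Sort the longitudes: -148.735°, -119.045°, +145.838°, +146.165°, +153.602°.
Eastward gaps between consecutive values (wrapping around): 29.690°, 264.883°, 0.327°, 7.437°, 57.663°.
Largest gap = 264.883° ⇒ minimal covering band is its complement: 360° − 264.883° = 95.117°.
Band runs from +145.838° eastward to -119.045°, crossing the antimeridian.

95.117°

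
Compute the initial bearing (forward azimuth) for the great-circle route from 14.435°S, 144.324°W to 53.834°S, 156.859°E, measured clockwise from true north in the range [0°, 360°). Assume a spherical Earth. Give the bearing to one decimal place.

215.6°

Δλ = 156.859 − -144.324 = 301.183°; wrapped into (−180°, 180°]: -58.817°.
θ = atan2( sin Δλ · cos φ₂ , cos φ₁ · sin φ₂ − sin φ₁ · cos φ₂ · cos Δλ )
  = atan2(-0.50486, -0.70566) = -144.418° → normalised to [0°, 360°): 215.582°.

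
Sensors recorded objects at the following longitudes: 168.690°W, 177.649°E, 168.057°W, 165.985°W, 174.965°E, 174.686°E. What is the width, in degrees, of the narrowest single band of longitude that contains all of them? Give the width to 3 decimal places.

19.329°

Sort the longitudes: -168.690°, -168.057°, -165.985°, +174.686°, +174.965°, +177.649°.
Eastward gaps between consecutive values (wrapping around): 0.633°, 2.072°, 340.671°, 0.279°, 2.684°, 13.661°.
Largest gap = 340.671° ⇒ minimal covering band is its complement: 360° − 340.671° = 19.329°.
Band runs from +174.686° eastward to -165.985°, crossing the antimeridian.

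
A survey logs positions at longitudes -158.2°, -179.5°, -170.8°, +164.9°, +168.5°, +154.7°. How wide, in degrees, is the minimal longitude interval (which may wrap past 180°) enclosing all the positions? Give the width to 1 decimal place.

47.1°

Sort the longitudes: -179.5°, -170.8°, -158.2°, +154.7°, +164.9°, +168.5°.
Eastward gaps between consecutive values (wrapping around): 8.7°, 12.6°, 312.9°, 10.2°, 3.6°, 12.0°.
Largest gap = 312.9° ⇒ minimal covering band is its complement: 360° − 312.9° = 47.1°.
Band runs from +154.7° eastward to -158.2°, crossing the antimeridian.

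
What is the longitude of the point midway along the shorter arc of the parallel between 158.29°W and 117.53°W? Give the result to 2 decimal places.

137.91°W

Signed shortest Δλ from -158.29° to -117.53° is +40.76°.
Midpoint longitude = -158.29° + (+40.76°)/2 = -158.29° + 20.38° = -137.91°.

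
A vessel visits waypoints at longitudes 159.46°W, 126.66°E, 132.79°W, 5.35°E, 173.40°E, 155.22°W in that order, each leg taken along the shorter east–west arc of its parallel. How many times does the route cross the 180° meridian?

Leg 1: -159.46° → +126.66°, shortest Δλ = -73.88° (west) — crosses 180°.
Leg 2: +126.66° → -132.79°, shortest Δλ = 100.55° (east) — crosses 180°.
Leg 3: -132.79° → +5.35°, shortest Δλ = 138.14° (east) — does not cross 180°.
Leg 4: +5.35° → +173.40°, shortest Δλ = 168.05° (east) — does not cross 180°.
Leg 5: +173.40° → -155.22°, shortest Δλ = 31.38° (east) — crosses 180°.
Total crossings: 3.

3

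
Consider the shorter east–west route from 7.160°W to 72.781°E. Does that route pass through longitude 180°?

No

Signed shortest Δλ = ((72.781 − -7.160 + 180) mod 360) − 180 = 79.941°.
Going east by 79.941° from -7.160° reaches +72.781° without touching 180°.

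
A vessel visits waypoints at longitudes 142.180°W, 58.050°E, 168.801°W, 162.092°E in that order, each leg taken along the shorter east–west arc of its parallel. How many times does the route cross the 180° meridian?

Leg 1: -142.180° → +58.050°, shortest Δλ = -159.77° (west) — crosses 180°.
Leg 2: +58.050° → -168.801°, shortest Δλ = 133.149° (east) — crosses 180°.
Leg 3: -168.801° → +162.092°, shortest Δλ = -29.107° (west) — crosses 180°.
Total crossings: 3.

3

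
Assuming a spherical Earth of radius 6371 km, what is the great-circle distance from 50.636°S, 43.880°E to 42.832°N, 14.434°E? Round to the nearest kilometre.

Δλ = 14.434 − 43.880 = -29.446°.
Δφ = 42.832 − -50.636 = 93.468°.
a = sin²(Δφ/2) + cos φ₁ · cos φ₂ · sin²(Δλ/2) = 0.560288.
c = 2·atan2(√a, √(1−a)) = 1.69167 rad → d = 6371·c ≈ 10777.61 km.

10778 km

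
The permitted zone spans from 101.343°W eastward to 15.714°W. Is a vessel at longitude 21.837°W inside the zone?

Yes

Band width going east from -101.343° to -15.714°: ((-15.714 − -101.343) mod 360) = 85.629°.
Offset of -21.837° east of the west edge: ((-21.837 − -101.343) mod 360) = 79.506°.
79.506° ≤ 85.629° ⇒ inside.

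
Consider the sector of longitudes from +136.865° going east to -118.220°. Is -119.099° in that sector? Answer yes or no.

Yes

Band width going east from +136.865° to -118.220°: ((-118.220 − 136.865) mod 360) = 104.915°.
Offset of -119.099° east of the west edge: ((-119.099 − 136.865) mod 360) = 104.036°.
104.036° ≤ 104.915° ⇒ inside.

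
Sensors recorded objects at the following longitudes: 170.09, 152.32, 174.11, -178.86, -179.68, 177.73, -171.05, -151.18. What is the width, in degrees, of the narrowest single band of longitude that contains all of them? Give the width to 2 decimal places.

Sort the longitudes: -179.68°, -178.86°, -171.05°, -151.18°, +152.32°, +170.09°, +174.11°, +177.73°.
Eastward gaps between consecutive values (wrapping around): 0.82°, 7.81°, 19.87°, 303.50°, 17.77°, 4.02°, 3.62°, 2.59°.
Largest gap = 303.50° ⇒ minimal covering band is its complement: 360° − 303.50° = 56.50°.
Band runs from +152.32° eastward to -151.18°, crossing the antimeridian.

56.50°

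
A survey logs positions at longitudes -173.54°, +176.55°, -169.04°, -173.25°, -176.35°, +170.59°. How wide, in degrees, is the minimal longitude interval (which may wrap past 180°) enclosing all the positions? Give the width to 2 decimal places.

20.37°

Sort the longitudes: -176.35°, -173.54°, -173.25°, -169.04°, +170.59°, +176.55°.
Eastward gaps between consecutive values (wrapping around): 2.81°, 0.29°, 4.21°, 339.63°, 5.96°, 7.10°.
Largest gap = 339.63° ⇒ minimal covering band is its complement: 360° − 339.63° = 20.37°.
Band runs from +170.59° eastward to -169.04°, crossing the antimeridian.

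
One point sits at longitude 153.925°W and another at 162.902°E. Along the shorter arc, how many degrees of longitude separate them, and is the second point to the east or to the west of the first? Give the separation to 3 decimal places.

43.173° west

Raw difference: 162.902 − -153.925 = 316.827°.
Normalise into (−180°, 180°]: 316.827° − 360° = -43.173°.
Negative ⇒ the second point lies to the west; separation 43.173°.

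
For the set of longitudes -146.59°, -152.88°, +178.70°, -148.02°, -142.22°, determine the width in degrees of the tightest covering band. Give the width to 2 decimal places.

39.08°

Sort the longitudes: -152.88°, -148.02°, -146.59°, -142.22°, +178.70°.
Eastward gaps between consecutive values (wrapping around): 4.86°, 1.43°, 4.37°, 320.92°, 28.42°.
Largest gap = 320.92° ⇒ minimal covering band is its complement: 360° − 320.92° = 39.08°.
Band runs from +178.70° eastward to -142.22°, crossing the antimeridian.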